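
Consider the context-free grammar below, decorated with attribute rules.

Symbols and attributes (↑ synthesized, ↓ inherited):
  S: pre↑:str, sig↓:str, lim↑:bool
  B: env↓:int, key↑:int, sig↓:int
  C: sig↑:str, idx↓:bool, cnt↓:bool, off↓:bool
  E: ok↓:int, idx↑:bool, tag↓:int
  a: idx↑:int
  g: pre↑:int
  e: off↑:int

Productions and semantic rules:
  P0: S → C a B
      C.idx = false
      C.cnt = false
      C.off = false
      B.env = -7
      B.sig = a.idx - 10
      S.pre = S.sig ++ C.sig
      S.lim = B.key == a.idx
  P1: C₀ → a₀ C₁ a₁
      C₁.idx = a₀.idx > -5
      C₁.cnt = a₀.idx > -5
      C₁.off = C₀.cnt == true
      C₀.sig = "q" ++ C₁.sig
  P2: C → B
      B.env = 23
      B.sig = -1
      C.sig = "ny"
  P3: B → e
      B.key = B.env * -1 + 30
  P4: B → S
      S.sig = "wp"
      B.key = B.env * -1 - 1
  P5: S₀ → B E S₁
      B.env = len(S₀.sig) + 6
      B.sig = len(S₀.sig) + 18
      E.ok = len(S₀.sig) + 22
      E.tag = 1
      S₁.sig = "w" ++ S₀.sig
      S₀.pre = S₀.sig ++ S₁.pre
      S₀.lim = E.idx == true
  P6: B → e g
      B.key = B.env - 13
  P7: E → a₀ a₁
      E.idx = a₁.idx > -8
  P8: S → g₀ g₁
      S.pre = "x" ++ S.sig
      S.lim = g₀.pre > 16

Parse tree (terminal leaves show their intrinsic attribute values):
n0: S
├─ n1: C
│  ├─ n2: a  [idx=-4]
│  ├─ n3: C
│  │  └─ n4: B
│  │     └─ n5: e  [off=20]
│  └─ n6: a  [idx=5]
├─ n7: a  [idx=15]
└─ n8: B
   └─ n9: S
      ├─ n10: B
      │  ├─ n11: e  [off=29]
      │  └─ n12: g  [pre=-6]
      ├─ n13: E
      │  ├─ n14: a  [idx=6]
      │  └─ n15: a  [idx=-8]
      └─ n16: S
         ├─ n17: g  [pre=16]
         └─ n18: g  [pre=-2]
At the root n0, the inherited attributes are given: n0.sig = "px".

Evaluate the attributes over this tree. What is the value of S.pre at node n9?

1. n0.sig = "px"  [given at root]
2. n1.idx = false  [false]
3. n1.cnt = false  [false]
4. n1.off = false  [false]
5. n2.idx = -4  [terminal]
6. n3.idx = true  [a₀.idx > -5]
7. n3.cnt = true  [a₀.idx > -5]
8. n3.off = false  [C₀.cnt == true]
9. n4.env = 23  [23]
10. n4.sig = -1  [-1]
11. n5.off = 20  [terminal]
12. n4.key = 7  [B.env * -1 + 30]
13. n3.sig = "ny"  ["ny"]
14. n6.idx = 5  [terminal]
15. n1.sig = "qny"  ["q" ++ C₁.sig]
16. n7.idx = 15  [terminal]
17. n8.env = -7  [-7]
18. n8.sig = 5  [a.idx - 10]
19. n9.sig = "wp"  ["wp"]
20. n10.env = 8  [len(S₀.sig) + 6]
21. n10.sig = 20  [len(S₀.sig) + 18]
22. n11.off = 29  [terminal]
23. n12.pre = -6  [terminal]
24. n10.key = -5  [B.env - 13]
25. n13.ok = 24  [len(S₀.sig) + 22]
26. n13.tag = 1  [1]
27. n14.idx = 6  [terminal]
28. n15.idx = -8  [terminal]
29. n13.idx = false  [a₁.idx > -8]
30. n16.sig = "wwp"  ["w" ++ S₀.sig]
31. n17.pre = 16  [terminal]
32. n18.pre = -2  [terminal]
33. n16.pre = "xwwp"  ["x" ++ S.sig]
34. n16.lim = false  [g₀.pre > 16]
35. n9.pre = "wpxwwp"  [S₀.sig ++ S₁.pre]
36. n9.lim = false  [E.idx == true]
37. n8.key = 6  [B.env * -1 - 1]
38. n0.pre = "pxqny"  [S.sig ++ C.sig]
39. n0.lim = false  [B.key == a.idx]

"wpxwwp"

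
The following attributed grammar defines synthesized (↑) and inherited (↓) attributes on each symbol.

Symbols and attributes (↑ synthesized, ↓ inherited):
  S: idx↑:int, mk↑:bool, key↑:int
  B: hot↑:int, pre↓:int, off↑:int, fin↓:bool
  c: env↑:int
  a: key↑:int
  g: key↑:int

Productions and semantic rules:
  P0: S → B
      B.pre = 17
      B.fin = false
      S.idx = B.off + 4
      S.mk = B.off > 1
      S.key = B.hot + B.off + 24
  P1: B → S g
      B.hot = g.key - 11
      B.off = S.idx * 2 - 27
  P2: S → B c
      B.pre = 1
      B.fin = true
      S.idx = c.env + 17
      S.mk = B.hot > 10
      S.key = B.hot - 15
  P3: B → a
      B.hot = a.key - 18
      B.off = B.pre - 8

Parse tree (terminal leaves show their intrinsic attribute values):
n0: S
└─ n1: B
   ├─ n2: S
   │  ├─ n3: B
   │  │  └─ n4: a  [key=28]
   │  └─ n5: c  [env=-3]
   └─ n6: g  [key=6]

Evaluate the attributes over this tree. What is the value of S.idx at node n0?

5

1. n1.pre = 17  [17]
2. n1.fin = false  [false]
3. n3.pre = 1  [1]
4. n3.fin = true  [true]
5. n4.key = 28  [terminal]
6. n3.hot = 10  [a.key - 18]
7. n3.off = -7  [B.pre - 8]
8. n5.env = -3  [terminal]
9. n2.idx = 14  [c.env + 17]
10. n2.mk = false  [B.hot > 10]
11. n2.key = -5  [B.hot - 15]
12. n6.key = 6  [terminal]
13. n1.hot = -5  [g.key - 11]
14. n1.off = 1  [S.idx * 2 - 27]
15. n0.idx = 5  [B.off + 4]
16. n0.mk = false  [B.off > 1]
17. n0.key = 20  [B.hot + B.off + 24]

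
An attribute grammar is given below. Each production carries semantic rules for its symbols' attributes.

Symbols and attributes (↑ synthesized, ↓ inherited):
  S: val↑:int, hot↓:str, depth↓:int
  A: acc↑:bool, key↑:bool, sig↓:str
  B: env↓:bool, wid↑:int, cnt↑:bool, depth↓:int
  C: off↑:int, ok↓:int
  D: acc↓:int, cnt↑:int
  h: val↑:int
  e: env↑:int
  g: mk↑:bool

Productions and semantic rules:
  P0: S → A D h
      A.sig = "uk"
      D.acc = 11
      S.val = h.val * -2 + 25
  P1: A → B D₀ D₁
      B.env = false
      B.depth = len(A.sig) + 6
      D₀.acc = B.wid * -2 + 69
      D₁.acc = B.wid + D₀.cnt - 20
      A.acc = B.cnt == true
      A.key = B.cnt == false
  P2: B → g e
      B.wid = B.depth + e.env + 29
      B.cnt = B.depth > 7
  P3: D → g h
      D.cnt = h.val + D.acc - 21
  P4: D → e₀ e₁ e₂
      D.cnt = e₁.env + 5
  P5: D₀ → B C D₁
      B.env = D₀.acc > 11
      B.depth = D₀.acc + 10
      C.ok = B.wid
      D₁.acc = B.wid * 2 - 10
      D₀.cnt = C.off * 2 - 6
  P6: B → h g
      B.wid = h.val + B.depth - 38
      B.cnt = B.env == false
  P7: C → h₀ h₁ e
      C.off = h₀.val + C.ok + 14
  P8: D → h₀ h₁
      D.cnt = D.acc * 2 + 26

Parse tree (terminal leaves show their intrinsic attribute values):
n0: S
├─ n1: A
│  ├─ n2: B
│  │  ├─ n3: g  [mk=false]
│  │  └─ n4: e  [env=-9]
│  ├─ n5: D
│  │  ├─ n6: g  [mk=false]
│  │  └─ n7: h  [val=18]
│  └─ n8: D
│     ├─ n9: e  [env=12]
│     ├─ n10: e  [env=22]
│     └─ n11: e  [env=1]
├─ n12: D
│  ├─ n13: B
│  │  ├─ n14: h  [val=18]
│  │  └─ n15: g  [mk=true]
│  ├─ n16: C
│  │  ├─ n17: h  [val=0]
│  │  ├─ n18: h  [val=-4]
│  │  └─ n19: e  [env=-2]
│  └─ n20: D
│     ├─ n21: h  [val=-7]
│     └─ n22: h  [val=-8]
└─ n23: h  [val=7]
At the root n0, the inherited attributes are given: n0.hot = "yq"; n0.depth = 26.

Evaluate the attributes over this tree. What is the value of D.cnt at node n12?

1. n0.hot = "yq"  [given at root]
2. n0.depth = 26  [given at root]
3. n1.sig = "uk"  ["uk"]
4. n2.env = false  [false]
5. n2.depth = 8  [len(A.sig) + 6]
6. n3.mk = false  [terminal]
7. n4.env = -9  [terminal]
8. n2.wid = 28  [B.depth + e.env + 29]
9. n2.cnt = true  [B.depth > 7]
10. n5.acc = 13  [B.wid * -2 + 69]
11. n6.mk = false  [terminal]
12. n7.val = 18  [terminal]
13. n5.cnt = 10  [h.val + D.acc - 21]
14. n8.acc = 18  [B.wid + D₀.cnt - 20]
15. n9.env = 12  [terminal]
16. n10.env = 22  [terminal]
17. n11.env = 1  [terminal]
18. n8.cnt = 27  [e₁.env + 5]
19. n1.acc = true  [B.cnt == true]
20. n1.key = false  [B.cnt == false]
21. n12.acc = 11  [11]
22. n13.env = false  [D₀.acc > 11]
23. n13.depth = 21  [D₀.acc + 10]
24. n14.val = 18  [terminal]
25. n15.mk = true  [terminal]
26. n13.wid = 1  [h.val + B.depth - 38]
27. n13.cnt = true  [B.env == false]
28. n16.ok = 1  [B.wid]
29. n17.val = 0  [terminal]
30. n18.val = -4  [terminal]
31. n19.env = -2  [terminal]
32. n16.off = 15  [h₀.val + C.ok + 14]
33. n20.acc = -8  [B.wid * 2 - 10]
34. n21.val = -7  [terminal]
35. n22.val = -8  [terminal]
36. n20.cnt = 10  [D.acc * 2 + 26]
37. n12.cnt = 24  [C.off * 2 - 6]
38. n23.val = 7  [terminal]
39. n0.val = 11  [h.val * -2 + 25]

24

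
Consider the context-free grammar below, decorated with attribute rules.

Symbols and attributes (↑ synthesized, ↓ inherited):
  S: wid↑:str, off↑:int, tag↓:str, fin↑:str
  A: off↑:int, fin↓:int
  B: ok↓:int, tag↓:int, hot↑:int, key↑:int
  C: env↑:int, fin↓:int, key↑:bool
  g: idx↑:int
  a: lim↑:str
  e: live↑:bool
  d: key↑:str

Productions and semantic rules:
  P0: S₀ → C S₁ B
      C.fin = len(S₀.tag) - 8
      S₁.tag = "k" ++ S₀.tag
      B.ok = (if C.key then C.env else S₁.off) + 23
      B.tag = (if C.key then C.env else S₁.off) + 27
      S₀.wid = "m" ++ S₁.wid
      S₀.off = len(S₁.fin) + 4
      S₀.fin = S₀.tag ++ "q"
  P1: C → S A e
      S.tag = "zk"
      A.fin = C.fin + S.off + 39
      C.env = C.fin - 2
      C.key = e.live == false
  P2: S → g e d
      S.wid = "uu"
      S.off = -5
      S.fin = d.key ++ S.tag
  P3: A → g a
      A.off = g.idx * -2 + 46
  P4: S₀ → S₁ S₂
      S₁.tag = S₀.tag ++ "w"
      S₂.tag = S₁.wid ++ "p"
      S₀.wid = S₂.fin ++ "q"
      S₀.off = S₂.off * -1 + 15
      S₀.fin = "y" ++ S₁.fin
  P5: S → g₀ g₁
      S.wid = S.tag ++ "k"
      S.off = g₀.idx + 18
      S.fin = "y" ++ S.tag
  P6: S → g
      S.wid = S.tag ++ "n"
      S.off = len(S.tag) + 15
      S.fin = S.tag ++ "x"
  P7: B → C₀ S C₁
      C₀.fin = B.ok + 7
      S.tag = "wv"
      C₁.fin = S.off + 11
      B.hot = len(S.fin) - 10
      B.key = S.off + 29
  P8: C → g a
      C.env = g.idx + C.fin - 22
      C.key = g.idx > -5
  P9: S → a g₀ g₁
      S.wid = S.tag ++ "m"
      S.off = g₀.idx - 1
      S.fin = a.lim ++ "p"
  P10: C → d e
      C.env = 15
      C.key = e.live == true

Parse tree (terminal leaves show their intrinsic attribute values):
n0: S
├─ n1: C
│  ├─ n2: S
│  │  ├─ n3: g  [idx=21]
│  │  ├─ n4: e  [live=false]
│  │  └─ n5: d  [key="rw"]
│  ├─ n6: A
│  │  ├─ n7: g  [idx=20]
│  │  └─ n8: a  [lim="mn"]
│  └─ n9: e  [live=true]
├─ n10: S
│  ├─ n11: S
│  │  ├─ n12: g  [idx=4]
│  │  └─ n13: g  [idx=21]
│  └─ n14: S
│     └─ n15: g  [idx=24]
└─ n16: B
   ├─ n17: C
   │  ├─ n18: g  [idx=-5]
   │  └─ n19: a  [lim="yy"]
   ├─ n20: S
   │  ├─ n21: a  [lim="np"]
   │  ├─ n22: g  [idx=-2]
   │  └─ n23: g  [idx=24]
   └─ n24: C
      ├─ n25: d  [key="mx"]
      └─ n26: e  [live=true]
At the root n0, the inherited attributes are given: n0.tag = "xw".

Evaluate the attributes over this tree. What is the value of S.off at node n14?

1. n0.tag = "xw"  [given at root]
2. n1.fin = -6  [len(S₀.tag) - 8]
3. n2.tag = "zk"  ["zk"]
4. n3.idx = 21  [terminal]
5. n4.live = false  [terminal]
6. n5.key = "rw"  [terminal]
7. n2.wid = "uu"  ["uu"]
8. n2.off = -5  [-5]
9. n2.fin = "rwzk"  [d.key ++ S.tag]
10. n6.fin = 28  [C.fin + S.off + 39]
11. n7.idx = 20  [terminal]
12. n8.lim = "mn"  [terminal]
13. n6.off = 6  [g.idx * -2 + 46]
14. n9.live = true  [terminal]
15. n1.env = -8  [C.fin - 2]
16. n1.key = false  [e.live == false]
17. n10.tag = "kxw"  ["k" ++ S₀.tag]
18. n11.tag = "kxww"  [S₀.tag ++ "w"]
19. n12.idx = 4  [terminal]
20. n13.idx = 21  [terminal]
21. n11.wid = "kxwwk"  [S.tag ++ "k"]
22. n11.off = 22  [g₀.idx + 18]
23. n11.fin = "ykxww"  ["y" ++ S.tag]
24. n14.tag = "kxwwkp"  [S₁.wid ++ "p"]
25. n15.idx = 24  [terminal]
26. n14.wid = "kxwwkpn"  [S.tag ++ "n"]
27. n14.off = 21  [len(S.tag) + 15]
28. n14.fin = "kxwwkpx"  [S.tag ++ "x"]
29. n10.wid = "kxwwkpxq"  [S₂.fin ++ "q"]
30. n10.off = -6  [S₂.off * -1 + 15]
31. n10.fin = "yykxww"  ["y" ++ S₁.fin]
32. n16.ok = 17  [(if C.key then C.env else S₁.off) + 23]
33. n16.tag = 21  [(if C.key then C.env else S₁.off) + 27]
34. n17.fin = 24  [B.ok + 7]
35. n18.idx = -5  [terminal]
36. n19.lim = "yy"  [terminal]
37. n17.env = -3  [g.idx + C.fin - 22]
38. n17.key = false  [g.idx > -5]
39. n20.tag = "wv"  ["wv"]
40. n21.lim = "np"  [terminal]
41. n22.idx = -2  [terminal]
42. n23.idx = 24  [terminal]
43. n20.wid = "wvm"  [S.tag ++ "m"]
44. n20.off = -3  [g₀.idx - 1]
45. n20.fin = "npp"  [a.lim ++ "p"]
46. n24.fin = 8  [S.off + 11]
47. n25.key = "mx"  [terminal]
48. n26.live = true  [terminal]
49. n24.env = 15  [15]
50. n24.key = true  [e.live == true]
51. n16.hot = -7  [len(S.fin) - 10]
52. n16.key = 26  [S.off + 29]
53. n0.wid = "mkxwwkpxq"  ["m" ++ S₁.wid]
54. n0.off = 10  [len(S₁.fin) + 4]
55. n0.fin = "xwq"  [S₀.tag ++ "q"]

21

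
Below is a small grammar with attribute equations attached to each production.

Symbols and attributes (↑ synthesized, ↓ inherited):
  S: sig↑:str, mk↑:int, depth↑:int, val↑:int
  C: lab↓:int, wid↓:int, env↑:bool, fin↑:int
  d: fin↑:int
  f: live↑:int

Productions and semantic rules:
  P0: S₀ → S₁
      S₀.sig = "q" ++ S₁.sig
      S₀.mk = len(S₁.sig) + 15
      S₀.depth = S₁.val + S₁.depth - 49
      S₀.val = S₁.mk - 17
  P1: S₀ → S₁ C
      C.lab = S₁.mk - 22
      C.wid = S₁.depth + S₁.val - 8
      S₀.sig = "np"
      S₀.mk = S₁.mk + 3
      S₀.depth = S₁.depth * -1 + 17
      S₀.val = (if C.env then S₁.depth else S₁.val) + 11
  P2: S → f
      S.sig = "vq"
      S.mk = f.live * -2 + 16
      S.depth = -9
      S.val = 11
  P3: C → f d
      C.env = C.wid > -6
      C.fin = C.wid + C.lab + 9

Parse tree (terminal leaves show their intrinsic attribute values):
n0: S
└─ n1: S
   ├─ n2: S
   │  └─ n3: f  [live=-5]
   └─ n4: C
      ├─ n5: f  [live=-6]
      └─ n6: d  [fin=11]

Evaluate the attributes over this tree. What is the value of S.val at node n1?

22

1. n3.live = -5  [terminal]
2. n2.sig = "vq"  ["vq"]
3. n2.mk = 26  [f.live * -2 + 16]
4. n2.depth = -9  [-9]
5. n2.val = 11  [11]
6. n4.lab = 4  [S₁.mk - 22]
7. n4.wid = -6  [S₁.depth + S₁.val - 8]
8. n5.live = -6  [terminal]
9. n6.fin = 11  [terminal]
10. n4.env = false  [C.wid > -6]
11. n4.fin = 7  [C.wid + C.lab + 9]
12. n1.sig = "np"  ["np"]
13. n1.mk = 29  [S₁.mk + 3]
14. n1.depth = 26  [S₁.depth * -1 + 17]
15. n1.val = 22  [(if C.env then S₁.depth else S₁.val) + 11]
16. n0.sig = "qnp"  ["q" ++ S₁.sig]
17. n0.mk = 17  [len(S₁.sig) + 15]
18. n0.depth = -1  [S₁.val + S₁.depth - 49]
19. n0.val = 12  [S₁.mk - 17]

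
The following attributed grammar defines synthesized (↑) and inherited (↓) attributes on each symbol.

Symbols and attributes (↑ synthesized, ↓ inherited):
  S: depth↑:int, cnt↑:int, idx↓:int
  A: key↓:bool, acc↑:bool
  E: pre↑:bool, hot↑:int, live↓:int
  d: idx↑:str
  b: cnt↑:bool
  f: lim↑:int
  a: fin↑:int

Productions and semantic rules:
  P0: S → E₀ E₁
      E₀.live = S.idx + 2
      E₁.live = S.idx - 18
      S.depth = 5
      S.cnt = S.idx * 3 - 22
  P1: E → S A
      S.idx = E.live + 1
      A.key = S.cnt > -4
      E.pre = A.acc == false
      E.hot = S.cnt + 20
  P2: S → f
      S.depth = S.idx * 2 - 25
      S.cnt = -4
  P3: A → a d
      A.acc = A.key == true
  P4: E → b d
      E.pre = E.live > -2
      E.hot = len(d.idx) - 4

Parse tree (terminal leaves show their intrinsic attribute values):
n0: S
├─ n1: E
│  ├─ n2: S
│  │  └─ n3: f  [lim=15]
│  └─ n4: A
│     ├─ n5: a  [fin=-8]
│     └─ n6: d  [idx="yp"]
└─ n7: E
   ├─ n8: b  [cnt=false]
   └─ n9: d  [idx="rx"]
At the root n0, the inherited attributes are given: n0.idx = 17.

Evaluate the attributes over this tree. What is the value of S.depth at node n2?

1. n0.idx = 17  [given at root]
2. n1.live = 19  [S.idx + 2]
3. n2.idx = 20  [E.live + 1]
4. n3.lim = 15  [terminal]
5. n2.depth = 15  [S.idx * 2 - 25]
6. n2.cnt = -4  [-4]
7. n4.key = false  [S.cnt > -4]
8. n5.fin = -8  [terminal]
9. n6.idx = "yp"  [terminal]
10. n4.acc = false  [A.key == true]
11. n1.pre = true  [A.acc == false]
12. n1.hot = 16  [S.cnt + 20]
13. n7.live = -1  [S.idx - 18]
14. n8.cnt = false  [terminal]
15. n9.idx = "rx"  [terminal]
16. n7.pre = true  [E.live > -2]
17. n7.hot = -2  [len(d.idx) - 4]
18. n0.depth = 5  [5]
19. n0.cnt = 29  [S.idx * 3 - 22]

15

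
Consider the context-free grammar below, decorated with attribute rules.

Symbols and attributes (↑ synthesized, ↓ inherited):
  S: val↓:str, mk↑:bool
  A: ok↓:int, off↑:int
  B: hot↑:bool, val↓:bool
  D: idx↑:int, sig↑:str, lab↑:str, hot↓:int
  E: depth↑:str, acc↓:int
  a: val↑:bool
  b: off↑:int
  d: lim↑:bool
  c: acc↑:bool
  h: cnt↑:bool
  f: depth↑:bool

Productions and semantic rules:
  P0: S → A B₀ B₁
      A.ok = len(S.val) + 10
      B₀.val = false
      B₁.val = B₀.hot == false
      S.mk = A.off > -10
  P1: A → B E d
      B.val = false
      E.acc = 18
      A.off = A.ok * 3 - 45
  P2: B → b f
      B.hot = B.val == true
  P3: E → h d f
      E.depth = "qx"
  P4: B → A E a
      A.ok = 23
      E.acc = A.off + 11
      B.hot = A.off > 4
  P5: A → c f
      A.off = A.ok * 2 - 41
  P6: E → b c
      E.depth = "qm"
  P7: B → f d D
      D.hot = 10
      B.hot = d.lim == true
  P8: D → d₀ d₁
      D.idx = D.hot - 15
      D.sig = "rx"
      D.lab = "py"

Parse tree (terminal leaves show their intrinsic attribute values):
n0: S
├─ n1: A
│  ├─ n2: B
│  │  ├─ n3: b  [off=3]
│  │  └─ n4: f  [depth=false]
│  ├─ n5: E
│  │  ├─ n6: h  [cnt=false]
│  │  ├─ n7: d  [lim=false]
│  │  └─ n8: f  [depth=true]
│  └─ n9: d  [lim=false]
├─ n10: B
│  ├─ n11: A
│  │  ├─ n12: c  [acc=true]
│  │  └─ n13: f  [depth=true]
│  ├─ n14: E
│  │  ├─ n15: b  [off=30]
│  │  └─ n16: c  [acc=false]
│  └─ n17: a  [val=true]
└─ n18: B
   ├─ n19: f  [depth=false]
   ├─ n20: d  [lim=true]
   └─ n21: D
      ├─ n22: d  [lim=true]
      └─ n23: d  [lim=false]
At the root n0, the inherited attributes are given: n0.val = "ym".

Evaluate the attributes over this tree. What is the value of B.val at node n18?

false

1. n0.val = "ym"  [given at root]
2. n1.ok = 12  [len(S.val) + 10]
3. n2.val = false  [false]
4. n3.off = 3  [terminal]
5. n4.depth = false  [terminal]
6. n2.hot = false  [B.val == true]
7. n5.acc = 18  [18]
8. n6.cnt = false  [terminal]
9. n7.lim = false  [terminal]
10. n8.depth = true  [terminal]
11. n5.depth = "qx"  ["qx"]
12. n9.lim = false  [terminal]
13. n1.off = -9  [A.ok * 3 - 45]
14. n10.val = false  [false]
15. n11.ok = 23  [23]
16. n12.acc = true  [terminal]
17. n13.depth = true  [terminal]
18. n11.off = 5  [A.ok * 2 - 41]
19. n14.acc = 16  [A.off + 11]
20. n15.off = 30  [terminal]
21. n16.acc = false  [terminal]
22. n14.depth = "qm"  ["qm"]
23. n17.val = true  [terminal]
24. n10.hot = true  [A.off > 4]
25. n18.val = false  [B₀.hot == false]
26. n19.depth = false  [terminal]
27. n20.lim = true  [terminal]
28. n21.hot = 10  [10]
29. n22.lim = true  [terminal]
30. n23.lim = false  [terminal]
31. n21.idx = -5  [D.hot - 15]
32. n21.sig = "rx"  ["rx"]
33. n21.lab = "py"  ["py"]
34. n18.hot = true  [d.lim == true]
35. n0.mk = true  [A.off > -10]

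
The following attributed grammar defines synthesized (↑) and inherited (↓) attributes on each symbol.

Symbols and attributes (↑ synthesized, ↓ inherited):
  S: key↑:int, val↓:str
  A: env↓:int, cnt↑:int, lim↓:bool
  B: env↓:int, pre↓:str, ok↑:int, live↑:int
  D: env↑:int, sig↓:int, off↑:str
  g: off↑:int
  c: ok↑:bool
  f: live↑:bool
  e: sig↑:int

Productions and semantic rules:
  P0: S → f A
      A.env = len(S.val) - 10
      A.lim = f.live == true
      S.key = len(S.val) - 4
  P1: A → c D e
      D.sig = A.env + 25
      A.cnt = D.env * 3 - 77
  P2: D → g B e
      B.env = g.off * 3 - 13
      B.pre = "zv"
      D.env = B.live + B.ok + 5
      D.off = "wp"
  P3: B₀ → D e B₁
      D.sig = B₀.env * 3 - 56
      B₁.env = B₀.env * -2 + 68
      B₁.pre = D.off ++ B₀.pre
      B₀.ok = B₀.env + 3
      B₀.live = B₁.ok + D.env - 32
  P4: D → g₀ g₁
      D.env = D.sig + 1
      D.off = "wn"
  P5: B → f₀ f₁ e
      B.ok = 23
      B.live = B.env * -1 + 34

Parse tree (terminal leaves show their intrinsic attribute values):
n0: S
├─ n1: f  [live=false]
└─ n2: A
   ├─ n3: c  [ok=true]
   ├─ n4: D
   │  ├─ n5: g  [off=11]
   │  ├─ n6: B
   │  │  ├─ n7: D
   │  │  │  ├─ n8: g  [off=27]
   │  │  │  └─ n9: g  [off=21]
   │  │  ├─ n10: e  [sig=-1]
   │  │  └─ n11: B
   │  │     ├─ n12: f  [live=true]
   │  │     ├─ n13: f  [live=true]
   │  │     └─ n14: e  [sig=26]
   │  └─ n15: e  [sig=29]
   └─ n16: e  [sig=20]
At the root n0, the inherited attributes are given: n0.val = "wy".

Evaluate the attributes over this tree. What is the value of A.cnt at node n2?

1. n0.val = "wy"  [given at root]
2. n1.live = false  [terminal]
3. n2.env = -8  [len(S.val) - 10]
4. n2.lim = false  [f.live == true]
5. n3.ok = true  [terminal]
6. n4.sig = 17  [A.env + 25]
7. n5.off = 11  [terminal]
8. n6.env = 20  [g.off * 3 - 13]
9. n6.pre = "zv"  ["zv"]
10. n7.sig = 4  [B₀.env * 3 - 56]
11. n8.off = 27  [terminal]
12. n9.off = 21  [terminal]
13. n7.env = 5  [D.sig + 1]
14. n7.off = "wn"  ["wn"]
15. n10.sig = -1  [terminal]
16. n11.env = 28  [B₀.env * -2 + 68]
17. n11.pre = "wnzv"  [D.off ++ B₀.pre]
18. n12.live = true  [terminal]
19. n13.live = true  [terminal]
20. n14.sig = 26  [terminal]
21. n11.ok = 23  [23]
22. n11.live = 6  [B.env * -1 + 34]
23. n6.ok = 23  [B₀.env + 3]
24. n6.live = -4  [B₁.ok + D.env - 32]
25. n15.sig = 29  [terminal]
26. n4.env = 24  [B.live + B.ok + 5]
27. n4.off = "wp"  ["wp"]
28. n16.sig = 20  [terminal]
29. n2.cnt = -5  [D.env * 3 - 77]
30. n0.key = -2  [len(S.val) - 4]

-5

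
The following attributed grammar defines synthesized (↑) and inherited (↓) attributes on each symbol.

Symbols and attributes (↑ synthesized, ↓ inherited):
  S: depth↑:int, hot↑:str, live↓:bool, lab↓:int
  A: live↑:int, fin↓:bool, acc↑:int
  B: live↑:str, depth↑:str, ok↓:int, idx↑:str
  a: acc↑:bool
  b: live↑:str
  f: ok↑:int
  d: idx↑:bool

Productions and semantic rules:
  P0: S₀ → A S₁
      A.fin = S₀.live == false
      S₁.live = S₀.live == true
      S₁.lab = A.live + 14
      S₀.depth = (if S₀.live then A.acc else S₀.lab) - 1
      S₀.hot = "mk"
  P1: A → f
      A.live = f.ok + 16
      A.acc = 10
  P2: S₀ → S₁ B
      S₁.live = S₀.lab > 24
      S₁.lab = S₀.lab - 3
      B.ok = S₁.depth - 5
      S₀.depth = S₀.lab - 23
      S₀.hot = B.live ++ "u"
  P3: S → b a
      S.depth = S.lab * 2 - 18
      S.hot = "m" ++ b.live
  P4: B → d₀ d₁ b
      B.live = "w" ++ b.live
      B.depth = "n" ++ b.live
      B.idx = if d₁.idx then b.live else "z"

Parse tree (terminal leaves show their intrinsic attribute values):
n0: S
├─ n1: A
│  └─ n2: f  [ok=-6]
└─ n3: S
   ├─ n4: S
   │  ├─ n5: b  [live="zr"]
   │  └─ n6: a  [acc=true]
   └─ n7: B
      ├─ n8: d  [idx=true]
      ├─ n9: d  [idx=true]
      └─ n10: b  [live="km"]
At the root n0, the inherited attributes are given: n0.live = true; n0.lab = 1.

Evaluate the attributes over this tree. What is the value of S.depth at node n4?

1. n0.live = true  [given at root]
2. n0.lab = 1  [given at root]
3. n1.fin = false  [S₀.live == false]
4. n2.ok = -6  [terminal]
5. n1.live = 10  [f.ok + 16]
6. n1.acc = 10  [10]
7. n3.live = true  [S₀.live == true]
8. n3.lab = 24  [A.live + 14]
9. n4.live = false  [S₀.lab > 24]
10. n4.lab = 21  [S₀.lab - 3]
11. n5.live = "zr"  [terminal]
12. n6.acc = true  [terminal]
13. n4.depth = 24  [S.lab * 2 - 18]
14. n4.hot = "mzr"  ["m" ++ b.live]
15. n7.ok = 19  [S₁.depth - 5]
16. n8.idx = true  [terminal]
17. n9.idx = true  [terminal]
18. n10.live = "km"  [terminal]
19. n7.live = "wkm"  ["w" ++ b.live]
20. n7.depth = "nkm"  ["n" ++ b.live]
21. n7.idx = "km"  [if d₁.idx then b.live else "z"]
22. n3.depth = 1  [S₀.lab - 23]
23. n3.hot = "wkmu"  [B.live ++ "u"]
24. n0.depth = 9  [(if S₀.live then A.acc else S₀.lab) - 1]
25. n0.hot = "mk"  ["mk"]

24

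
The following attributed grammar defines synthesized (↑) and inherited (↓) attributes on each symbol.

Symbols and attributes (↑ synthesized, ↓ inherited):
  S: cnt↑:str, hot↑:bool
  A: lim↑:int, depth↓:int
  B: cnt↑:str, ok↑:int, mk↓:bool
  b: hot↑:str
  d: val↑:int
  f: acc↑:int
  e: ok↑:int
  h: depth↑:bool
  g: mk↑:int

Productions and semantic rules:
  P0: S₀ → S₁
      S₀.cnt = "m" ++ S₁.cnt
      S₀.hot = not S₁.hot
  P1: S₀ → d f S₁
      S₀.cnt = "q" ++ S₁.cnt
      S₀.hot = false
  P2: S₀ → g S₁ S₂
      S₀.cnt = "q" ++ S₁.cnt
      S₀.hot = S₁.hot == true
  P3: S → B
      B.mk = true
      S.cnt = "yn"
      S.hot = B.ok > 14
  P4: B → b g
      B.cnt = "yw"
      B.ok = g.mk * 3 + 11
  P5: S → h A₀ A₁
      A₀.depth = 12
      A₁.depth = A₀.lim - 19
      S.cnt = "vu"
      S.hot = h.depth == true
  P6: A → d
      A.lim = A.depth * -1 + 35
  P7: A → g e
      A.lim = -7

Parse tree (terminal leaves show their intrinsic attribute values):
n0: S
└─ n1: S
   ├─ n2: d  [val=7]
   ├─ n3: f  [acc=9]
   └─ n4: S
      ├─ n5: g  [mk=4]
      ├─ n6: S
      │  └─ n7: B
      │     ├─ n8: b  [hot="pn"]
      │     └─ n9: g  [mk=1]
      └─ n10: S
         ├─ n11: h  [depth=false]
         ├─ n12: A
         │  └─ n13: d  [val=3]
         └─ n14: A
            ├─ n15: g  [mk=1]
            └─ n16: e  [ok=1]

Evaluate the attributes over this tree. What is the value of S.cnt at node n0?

"mqqyn"

1. n2.val = 7  [terminal]
2. n3.acc = 9  [terminal]
3. n5.mk = 4  [terminal]
4. n7.mk = true  [true]
5. n8.hot = "pn"  [terminal]
6. n9.mk = 1  [terminal]
7. n7.cnt = "yw"  ["yw"]
8. n7.ok = 14  [g.mk * 3 + 11]
9. n6.cnt = "yn"  ["yn"]
10. n6.hot = false  [B.ok > 14]
11. n11.depth = false  [terminal]
12. n12.depth = 12  [12]
13. n13.val = 3  [terminal]
14. n12.lim = 23  [A.depth * -1 + 35]
15. n14.depth = 4  [A₀.lim - 19]
16. n15.mk = 1  [terminal]
17. n16.ok = 1  [terminal]
18. n14.lim = -7  [-7]
19. n10.cnt = "vu"  ["vu"]
20. n10.hot = false  [h.depth == true]
21. n4.cnt = "qyn"  ["q" ++ S₁.cnt]
22. n4.hot = false  [S₁.hot == true]
23. n1.cnt = "qqyn"  ["q" ++ S₁.cnt]
24. n1.hot = false  [false]
25. n0.cnt = "mqqyn"  ["m" ++ S₁.cnt]
26. n0.hot = true  [not S₁.hot]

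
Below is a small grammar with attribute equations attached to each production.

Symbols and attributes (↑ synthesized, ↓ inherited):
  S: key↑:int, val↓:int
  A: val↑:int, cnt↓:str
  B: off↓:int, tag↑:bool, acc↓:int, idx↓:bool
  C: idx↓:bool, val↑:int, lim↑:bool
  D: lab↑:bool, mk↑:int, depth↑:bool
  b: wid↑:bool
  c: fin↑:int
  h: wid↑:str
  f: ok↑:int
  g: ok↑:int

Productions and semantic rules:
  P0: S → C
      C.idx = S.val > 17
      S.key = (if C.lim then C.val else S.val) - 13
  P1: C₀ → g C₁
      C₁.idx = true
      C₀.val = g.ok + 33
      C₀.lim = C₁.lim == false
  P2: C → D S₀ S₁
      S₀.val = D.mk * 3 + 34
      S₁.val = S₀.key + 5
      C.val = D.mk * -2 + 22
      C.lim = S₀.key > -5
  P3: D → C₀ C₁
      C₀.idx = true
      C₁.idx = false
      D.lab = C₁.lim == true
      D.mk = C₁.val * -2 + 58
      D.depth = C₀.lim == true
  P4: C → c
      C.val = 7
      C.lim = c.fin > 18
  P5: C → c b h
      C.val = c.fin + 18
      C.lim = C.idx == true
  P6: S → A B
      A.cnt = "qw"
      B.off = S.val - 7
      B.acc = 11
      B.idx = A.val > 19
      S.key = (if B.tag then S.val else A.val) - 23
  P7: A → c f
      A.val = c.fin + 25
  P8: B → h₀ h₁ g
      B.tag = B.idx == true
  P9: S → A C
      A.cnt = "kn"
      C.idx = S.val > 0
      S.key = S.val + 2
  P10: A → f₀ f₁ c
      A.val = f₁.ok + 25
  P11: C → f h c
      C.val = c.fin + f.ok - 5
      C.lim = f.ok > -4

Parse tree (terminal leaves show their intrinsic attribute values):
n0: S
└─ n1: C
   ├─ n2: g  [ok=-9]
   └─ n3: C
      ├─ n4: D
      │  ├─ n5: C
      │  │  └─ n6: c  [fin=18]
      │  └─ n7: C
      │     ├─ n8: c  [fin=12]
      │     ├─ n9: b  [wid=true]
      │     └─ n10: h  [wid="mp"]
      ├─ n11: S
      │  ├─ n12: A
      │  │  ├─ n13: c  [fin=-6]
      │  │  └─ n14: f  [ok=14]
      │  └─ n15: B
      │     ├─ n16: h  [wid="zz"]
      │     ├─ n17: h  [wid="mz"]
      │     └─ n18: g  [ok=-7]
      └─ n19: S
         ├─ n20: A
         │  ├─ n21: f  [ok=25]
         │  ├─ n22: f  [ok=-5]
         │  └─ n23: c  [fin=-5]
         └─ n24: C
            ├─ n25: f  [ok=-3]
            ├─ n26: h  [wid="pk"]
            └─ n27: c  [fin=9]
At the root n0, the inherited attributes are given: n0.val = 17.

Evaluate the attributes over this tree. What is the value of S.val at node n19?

1. n0.val = 17  [given at root]
2. n1.idx = false  [S.val > 17]
3. n2.ok = -9  [terminal]
4. n3.idx = true  [true]
5. n5.idx = true  [true]
6. n6.fin = 18  [terminal]
7. n5.val = 7  [7]
8. n5.lim = false  [c.fin > 18]
9. n7.idx = false  [false]
10. n8.fin = 12  [terminal]
11. n9.wid = true  [terminal]
12. n10.wid = "mp"  [terminal]
13. n7.val = 30  [c.fin + 18]
14. n7.lim = false  [C.idx == true]
15. n4.lab = false  [C₁.lim == true]
16. n4.mk = -2  [C₁.val * -2 + 58]
17. n4.depth = false  [C₀.lim == true]
18. n11.val = 28  [D.mk * 3 + 34]
19. n12.cnt = "qw"  ["qw"]
20. n13.fin = -6  [terminal]
21. n14.ok = 14  [terminal]
22. n12.val = 19  [c.fin + 25]
23. n15.off = 21  [S.val - 7]
24. n15.acc = 11  [11]
25. n15.idx = false  [A.val > 19]
26. n16.wid = "zz"  [terminal]
27. n17.wid = "mz"  [terminal]
28. n18.ok = -7  [terminal]
29. n15.tag = false  [B.idx == true]
30. n11.key = -4  [(if B.tag then S.val else A.val) - 23]
31. n19.val = 1  [S₀.key + 5]
32. n20.cnt = "kn"  ["kn"]
33. n21.ok = 25  [terminal]
34. n22.ok = -5  [terminal]
35. n23.fin = -5  [terminal]
36. n20.val = 20  [f₁.ok + 25]
37. n24.idx = true  [S.val > 0]
38. n25.ok = -3  [terminal]
39. n26.wid = "pk"  [terminal]
40. n27.fin = 9  [terminal]
41. n24.val = 1  [c.fin + f.ok - 5]
42. n24.lim = true  [f.ok > -4]
43. n19.key = 3  [S.val + 2]
44. n3.val = 26  [D.mk * -2 + 22]
45. n3.lim = true  [S₀.key > -5]
46. n1.val = 24  [g.ok + 33]
47. n1.lim = false  [C₁.lim == false]
48. n0.key = 4  [(if C.lim then C.val else S.val) - 13]

1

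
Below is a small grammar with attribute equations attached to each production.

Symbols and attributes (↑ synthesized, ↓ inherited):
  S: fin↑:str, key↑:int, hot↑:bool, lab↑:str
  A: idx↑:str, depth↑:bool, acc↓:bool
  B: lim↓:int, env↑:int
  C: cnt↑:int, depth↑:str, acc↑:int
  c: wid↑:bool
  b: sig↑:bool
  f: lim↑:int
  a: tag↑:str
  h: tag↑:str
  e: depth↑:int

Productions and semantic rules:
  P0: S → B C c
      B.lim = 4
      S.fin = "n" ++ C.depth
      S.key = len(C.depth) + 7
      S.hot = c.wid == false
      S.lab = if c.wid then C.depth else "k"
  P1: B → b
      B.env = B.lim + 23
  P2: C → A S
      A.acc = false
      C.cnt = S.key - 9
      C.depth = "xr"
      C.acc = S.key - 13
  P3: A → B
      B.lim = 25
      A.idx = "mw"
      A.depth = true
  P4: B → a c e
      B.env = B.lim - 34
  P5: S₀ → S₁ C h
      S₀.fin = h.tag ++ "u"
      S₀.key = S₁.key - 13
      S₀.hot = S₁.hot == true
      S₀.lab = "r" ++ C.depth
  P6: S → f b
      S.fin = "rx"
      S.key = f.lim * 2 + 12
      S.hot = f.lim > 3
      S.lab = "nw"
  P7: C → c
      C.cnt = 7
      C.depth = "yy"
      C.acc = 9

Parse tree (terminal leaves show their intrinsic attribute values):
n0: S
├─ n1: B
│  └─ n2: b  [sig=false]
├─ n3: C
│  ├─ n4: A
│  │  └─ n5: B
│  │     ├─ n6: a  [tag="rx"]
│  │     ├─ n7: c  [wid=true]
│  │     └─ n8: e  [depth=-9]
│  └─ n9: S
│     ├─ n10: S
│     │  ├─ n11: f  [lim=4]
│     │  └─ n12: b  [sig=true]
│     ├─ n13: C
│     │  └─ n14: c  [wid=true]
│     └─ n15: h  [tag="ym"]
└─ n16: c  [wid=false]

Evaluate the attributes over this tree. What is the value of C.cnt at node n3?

1. n1.lim = 4  [4]
2. n2.sig = false  [terminal]
3. n1.env = 27  [B.lim + 23]
4. n4.acc = false  [false]
5. n5.lim = 25  [25]
6. n6.tag = "rx"  [terminal]
7. n7.wid = true  [terminal]
8. n8.depth = -9  [terminal]
9. n5.env = -9  [B.lim - 34]
10. n4.idx = "mw"  ["mw"]
11. n4.depth = true  [true]
12. n11.lim = 4  [terminal]
13. n12.sig = true  [terminal]
14. n10.fin = "rx"  ["rx"]
15. n10.key = 20  [f.lim * 2 + 12]
16. n10.hot = true  [f.lim > 3]
17. n10.lab = "nw"  ["nw"]
18. n14.wid = true  [terminal]
19. n13.cnt = 7  [7]
20. n13.depth = "yy"  ["yy"]
21. n13.acc = 9  [9]
22. n15.tag = "ym"  [terminal]
23. n9.fin = "ymu"  [h.tag ++ "u"]
24. n9.key = 7  [S₁.key - 13]
25. n9.hot = true  [S₁.hot == true]
26. n9.lab = "ryy"  ["r" ++ C.depth]
27. n3.cnt = -2  [S.key - 9]
28. n3.depth = "xr"  ["xr"]
29. n3.acc = -6  [S.key - 13]
30. n16.wid = false  [terminal]
31. n0.fin = "nxr"  ["n" ++ C.depth]
32. n0.key = 9  [len(C.depth) + 7]
33. n0.hot = true  [c.wid == false]
34. n0.lab = "k"  [if c.wid then C.depth else "k"]

-2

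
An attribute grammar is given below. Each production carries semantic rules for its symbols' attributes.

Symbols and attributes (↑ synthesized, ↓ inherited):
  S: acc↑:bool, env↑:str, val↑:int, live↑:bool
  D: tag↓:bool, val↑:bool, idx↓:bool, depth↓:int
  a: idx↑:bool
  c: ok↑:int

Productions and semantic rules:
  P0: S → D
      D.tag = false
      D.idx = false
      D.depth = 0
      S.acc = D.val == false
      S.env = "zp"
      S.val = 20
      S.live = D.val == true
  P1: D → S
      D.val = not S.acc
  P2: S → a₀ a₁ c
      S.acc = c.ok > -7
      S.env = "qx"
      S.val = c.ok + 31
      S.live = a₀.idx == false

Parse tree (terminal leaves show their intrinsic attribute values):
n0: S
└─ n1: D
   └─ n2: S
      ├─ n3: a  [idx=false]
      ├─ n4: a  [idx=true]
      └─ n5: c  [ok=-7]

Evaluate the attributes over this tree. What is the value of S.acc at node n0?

1. n1.tag = false  [false]
2. n1.idx = false  [false]
3. n1.depth = 0  [0]
4. n3.idx = false  [terminal]
5. n4.idx = true  [terminal]
6. n5.ok = -7  [terminal]
7. n2.acc = false  [c.ok > -7]
8. n2.env = "qx"  ["qx"]
9. n2.val = 24  [c.ok + 31]
10. n2.live = true  [a₀.idx == false]
11. n1.val = true  [not S.acc]
12. n0.acc = false  [D.val == false]
13. n0.env = "zp"  ["zp"]
14. n0.val = 20  [20]
15. n0.live = true  [D.val == true]

false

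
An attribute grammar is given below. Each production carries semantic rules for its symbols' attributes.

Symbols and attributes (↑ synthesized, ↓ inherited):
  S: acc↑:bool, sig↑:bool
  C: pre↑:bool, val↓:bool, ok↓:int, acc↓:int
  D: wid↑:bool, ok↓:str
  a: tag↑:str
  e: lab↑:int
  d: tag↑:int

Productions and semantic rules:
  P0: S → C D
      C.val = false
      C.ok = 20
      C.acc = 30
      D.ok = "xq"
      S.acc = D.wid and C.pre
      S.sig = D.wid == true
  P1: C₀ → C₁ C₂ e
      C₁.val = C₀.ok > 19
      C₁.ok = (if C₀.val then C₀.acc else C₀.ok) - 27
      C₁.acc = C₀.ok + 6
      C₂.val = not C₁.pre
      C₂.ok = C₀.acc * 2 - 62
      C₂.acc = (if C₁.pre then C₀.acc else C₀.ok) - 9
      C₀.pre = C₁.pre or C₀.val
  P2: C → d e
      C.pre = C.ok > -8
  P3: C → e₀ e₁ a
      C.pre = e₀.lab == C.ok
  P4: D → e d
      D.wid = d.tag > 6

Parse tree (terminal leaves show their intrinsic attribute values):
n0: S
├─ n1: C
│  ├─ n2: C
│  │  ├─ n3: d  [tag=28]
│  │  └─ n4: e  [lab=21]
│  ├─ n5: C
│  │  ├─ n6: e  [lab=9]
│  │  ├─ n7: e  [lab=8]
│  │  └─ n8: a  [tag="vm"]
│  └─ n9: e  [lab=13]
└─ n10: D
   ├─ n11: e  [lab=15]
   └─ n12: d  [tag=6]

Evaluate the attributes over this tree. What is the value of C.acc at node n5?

21

1. n1.val = false  [false]
2. n1.ok = 20  [20]
3. n1.acc = 30  [30]
4. n2.val = true  [C₀.ok > 19]
5. n2.ok = -7  [(if C₀.val then C₀.acc else C₀.ok) - 27]
6. n2.acc = 26  [C₀.ok + 6]
7. n3.tag = 28  [terminal]
8. n4.lab = 21  [terminal]
9. n2.pre = true  [C.ok > -8]
10. n5.val = false  [not C₁.pre]
11. n5.ok = -2  [C₀.acc * 2 - 62]
12. n5.acc = 21  [(if C₁.pre then C₀.acc else C₀.ok) - 9]
13. n6.lab = 9  [terminal]
14. n7.lab = 8  [terminal]
15. n8.tag = "vm"  [terminal]
16. n5.pre = false  [e₀.lab == C.ok]
17. n9.lab = 13  [terminal]
18. n1.pre = true  [C₁.pre or C₀.val]
19. n10.ok = "xq"  ["xq"]
20. n11.lab = 15  [terminal]
21. n12.tag = 6  [terminal]
22. n10.wid = false  [d.tag > 6]
23. n0.acc = false  [D.wid and C.pre]
24. n0.sig = false  [D.wid == true]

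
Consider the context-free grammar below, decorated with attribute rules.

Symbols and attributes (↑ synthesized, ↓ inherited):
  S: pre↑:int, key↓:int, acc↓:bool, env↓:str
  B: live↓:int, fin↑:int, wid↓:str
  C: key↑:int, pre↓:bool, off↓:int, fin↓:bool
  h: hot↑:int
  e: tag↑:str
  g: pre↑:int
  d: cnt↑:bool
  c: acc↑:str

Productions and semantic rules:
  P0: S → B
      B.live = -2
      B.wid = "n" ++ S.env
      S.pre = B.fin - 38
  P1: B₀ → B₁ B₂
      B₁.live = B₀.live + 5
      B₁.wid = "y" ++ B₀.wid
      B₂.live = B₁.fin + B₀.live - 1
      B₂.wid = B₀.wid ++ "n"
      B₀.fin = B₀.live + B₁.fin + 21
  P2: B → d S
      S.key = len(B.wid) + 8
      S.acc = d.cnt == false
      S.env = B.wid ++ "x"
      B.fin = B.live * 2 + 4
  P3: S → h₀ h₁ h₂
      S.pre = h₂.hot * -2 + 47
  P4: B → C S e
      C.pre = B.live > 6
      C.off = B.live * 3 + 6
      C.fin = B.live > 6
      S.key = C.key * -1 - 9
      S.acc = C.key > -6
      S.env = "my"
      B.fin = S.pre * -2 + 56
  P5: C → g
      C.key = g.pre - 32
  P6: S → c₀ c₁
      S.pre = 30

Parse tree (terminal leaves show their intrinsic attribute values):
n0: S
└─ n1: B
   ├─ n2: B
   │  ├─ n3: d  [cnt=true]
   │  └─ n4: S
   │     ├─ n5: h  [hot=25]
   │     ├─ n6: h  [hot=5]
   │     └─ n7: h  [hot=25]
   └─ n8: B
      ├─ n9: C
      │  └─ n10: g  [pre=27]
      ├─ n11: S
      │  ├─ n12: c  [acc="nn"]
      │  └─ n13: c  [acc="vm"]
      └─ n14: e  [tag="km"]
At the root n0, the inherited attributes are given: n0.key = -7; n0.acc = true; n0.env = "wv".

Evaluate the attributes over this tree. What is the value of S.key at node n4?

12

1. n0.key = -7  [given at root]
2. n0.acc = true  [given at root]
3. n0.env = "wv"  [given at root]
4. n1.live = -2  [-2]
5. n1.wid = "nwv"  ["n" ++ S.env]
6. n2.live = 3  [B₀.live + 5]
7. n2.wid = "ynwv"  ["y" ++ B₀.wid]
8. n3.cnt = true  [terminal]
9. n4.key = 12  [len(B.wid) + 8]
10. n4.acc = false  [d.cnt == false]
11. n4.env = "ynwvx"  [B.wid ++ "x"]
12. n5.hot = 25  [terminal]
13. n6.hot = 5  [terminal]
14. n7.hot = 25  [terminal]
15. n4.pre = -3  [h₂.hot * -2 + 47]
16. n2.fin = 10  [B.live * 2 + 4]
17. n8.live = 7  [B₁.fin + B₀.live - 1]
18. n8.wid = "nwvn"  [B₀.wid ++ "n"]
19. n9.pre = true  [B.live > 6]
20. n9.off = 27  [B.live * 3 + 6]
21. n9.fin = true  [B.live > 6]
22. n10.pre = 27  [terminal]
23. n9.key = -5  [g.pre - 32]
24. n11.key = -4  [C.key * -1 - 9]
25. n11.acc = true  [C.key > -6]
26. n11.env = "my"  ["my"]
27. n12.acc = "nn"  [terminal]
28. n13.acc = "vm"  [terminal]
29. n11.pre = 30  [30]
30. n14.tag = "km"  [terminal]
31. n8.fin = -4  [S.pre * -2 + 56]
32. n1.fin = 29  [B₀.live + B₁.fin + 21]
33. n0.pre = -9  [B.fin - 38]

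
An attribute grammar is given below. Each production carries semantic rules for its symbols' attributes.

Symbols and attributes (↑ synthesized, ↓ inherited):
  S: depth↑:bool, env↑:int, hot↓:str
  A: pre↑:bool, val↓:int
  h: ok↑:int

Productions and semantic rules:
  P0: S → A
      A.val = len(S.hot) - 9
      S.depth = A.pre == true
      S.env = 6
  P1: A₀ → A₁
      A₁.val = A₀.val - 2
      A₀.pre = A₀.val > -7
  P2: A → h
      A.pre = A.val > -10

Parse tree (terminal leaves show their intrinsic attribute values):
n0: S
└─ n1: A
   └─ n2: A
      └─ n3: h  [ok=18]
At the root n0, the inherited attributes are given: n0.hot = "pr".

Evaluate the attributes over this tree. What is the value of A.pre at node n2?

1. n0.hot = "pr"  [given at root]
2. n1.val = -7  [len(S.hot) - 9]
3. n2.val = -9  [A₀.val - 2]
4. n3.ok = 18  [terminal]
5. n2.pre = true  [A.val > -10]
6. n1.pre = false  [A₀.val > -7]
7. n0.depth = false  [A.pre == true]
8. n0.env = 6  [6]

true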